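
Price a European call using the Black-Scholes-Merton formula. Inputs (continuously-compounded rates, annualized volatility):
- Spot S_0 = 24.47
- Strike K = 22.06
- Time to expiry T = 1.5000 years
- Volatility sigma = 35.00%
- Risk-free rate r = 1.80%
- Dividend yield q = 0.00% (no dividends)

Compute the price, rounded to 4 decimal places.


d1 = (ln(S/K) + (r - q + 0.5*sigma^2) * T) / (sigma * sqrt(T)) = 0.51919119
d2 = d1 - sigma * sqrt(T) = 0.09053049
exp(-rT) = 0.97336124; exp(-qT) = 1.00000000
C = S_0 * exp(-qT) * N(d1) - K * exp(-rT) * N(d2)
N(d1) = 0.69818629; N(d2) = 0.53606717
C = 24.4700 * 1.00000000 * 0.69818629 - 22.0600 * 0.97336124 * 0.53606717 = 5.5740

Answer: Price = 5.5740


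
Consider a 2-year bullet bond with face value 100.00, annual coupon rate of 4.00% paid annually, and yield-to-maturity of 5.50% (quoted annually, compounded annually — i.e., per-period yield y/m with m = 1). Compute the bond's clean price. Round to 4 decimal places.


Answer: Price = 97.2305

Derivation:
Coupon per period c = face * coupon_rate / m = 4.000000
Periods per year m = 1; per-period yield y/m = 0.055000
Number of cashflows N = 2
Cashflows (t years, CF_t, discount factor 1/(1+y/m)^(m*t), PV):
  t = 1.0000: CF_t = 4.000000, DF = 0.947867, PV = 3.791469
  t = 2.0000: CF_t = 104.000000, DF = 0.898452, PV = 93.439051
Price P = sum_t PV_t = 97.230520


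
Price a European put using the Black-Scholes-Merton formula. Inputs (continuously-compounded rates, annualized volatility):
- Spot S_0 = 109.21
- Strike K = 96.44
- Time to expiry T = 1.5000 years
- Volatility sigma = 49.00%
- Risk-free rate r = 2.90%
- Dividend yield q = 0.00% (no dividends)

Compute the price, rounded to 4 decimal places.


d1 = (ln(S/K) + (r - q + 0.5*sigma^2) * T) / (sigma * sqrt(T)) = 0.57975686
d2 = d1 - sigma * sqrt(T) = -0.02036812
exp(-rT) = 0.95743255; exp(-qT) = 1.00000000
P = K * exp(-rT) * N(-d2) - S_0 * exp(-qT) * N(-d1)
N(-d1) = 0.28103930; N(-d2) = 0.50812514
P = 96.4400 * 0.95743255 * 0.50812514 - 109.2100 * 1.00000000 * 0.28103930 = 16.2253

Answer: Price = 16.2253


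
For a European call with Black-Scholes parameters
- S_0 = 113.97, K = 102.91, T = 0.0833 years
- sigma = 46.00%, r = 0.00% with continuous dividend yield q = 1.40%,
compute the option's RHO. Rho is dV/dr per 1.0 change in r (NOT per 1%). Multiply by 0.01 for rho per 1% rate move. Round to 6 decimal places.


d1 = 0.8264844014; d2 = 0.6937204003
phi(d1) = 0.2835188221; exp(-qT) = 0.9988344797; exp(-rT) = 1.0000000000
N(d2) = 0.7560712150
Rho = K*T*exp(-rT)*N(d2) = 102.9100 * 0.0833 * 1.0000000000 * 0.7560712150 = 6.481347

Answer: Rho = 6.481347


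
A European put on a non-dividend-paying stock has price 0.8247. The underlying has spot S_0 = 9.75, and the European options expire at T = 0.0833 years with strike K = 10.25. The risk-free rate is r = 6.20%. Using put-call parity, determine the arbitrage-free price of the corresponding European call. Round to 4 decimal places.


Answer: Call price = 0.3775

Derivation:
Put-call parity: C - P = S_0 * exp(-qT) - K * exp(-rT).
S_0 * exp(-qT) = 9.7500 * 1.00000000 = 9.75000000
K * exp(-rT) = 10.2500 * 0.99484871 = 10.19719931
C = P + S*exp(-qT) - K*exp(-rT)
C = 0.8247 + 9.75000000 - 10.19719931 = 0.3775


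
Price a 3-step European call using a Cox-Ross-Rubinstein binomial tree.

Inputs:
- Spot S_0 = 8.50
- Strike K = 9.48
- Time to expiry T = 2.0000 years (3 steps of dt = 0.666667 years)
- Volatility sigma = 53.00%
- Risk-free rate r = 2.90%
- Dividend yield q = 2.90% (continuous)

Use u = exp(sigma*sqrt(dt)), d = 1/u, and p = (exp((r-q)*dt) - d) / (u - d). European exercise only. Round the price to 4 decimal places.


Answer: Price = V(0,0) = 2.2078

Derivation:
dt = T/N = 0.666667
u = exp(sigma*sqrt(dt)) = 1.541480; d = 1/u = 0.648727
p = (exp((r-q)*dt) - d) / (u - d) = 0.393471
Discount per step: exp(-r*dt) = 0.980852
Stock lattice S(k, i) with i counting down-moves:
  k=0: S(0,0) = 8.5000
  k=1: S(1,0) = 13.1026; S(1,1) = 5.5142
  k=2: S(2,0) = 20.1974; S(2,1) = 8.5000; S(2,2) = 3.5772
  k=3: S(3,0) = 31.1339; S(3,1) = 13.1026; S(3,2) = 5.5142; S(3,3) = 2.3206
Terminal payoffs V(N, i) = max(S_T - K, 0):
  V(3,0) = 21.653852; V(3,1) = 3.622583; V(3,2) = 0.000000; V(3,3) = 0.000000
Backward induction: V(k, i) = exp(-r*dt) * [p * V(k+1, i) + (1-p) * V(k+1, i+1)].
  V(2,0) = exp(-r*dt) * [p*21.653852 + (1-p)*3.622583] = 10.512160
  V(2,1) = exp(-r*dt) * [p*3.622583 + (1-p)*0.000000] = 1.398090
  V(2,2) = exp(-r*dt) * [p*0.000000 + (1-p)*0.000000] = 0.000000
  V(1,0) = exp(-r*dt) * [p*10.512160 + (1-p)*1.398090] = 4.888781
  V(1,1) = exp(-r*dt) * [p*1.398090 + (1-p)*0.000000] = 0.539575
  V(0,0) = exp(-r*dt) * [p*4.888781 + (1-p)*0.539575] = 2.207765


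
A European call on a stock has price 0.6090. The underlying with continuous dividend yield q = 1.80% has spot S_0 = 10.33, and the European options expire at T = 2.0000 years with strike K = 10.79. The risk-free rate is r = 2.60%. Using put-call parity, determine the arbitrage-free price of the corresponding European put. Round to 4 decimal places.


Put-call parity: C - P = S_0 * exp(-qT) - K * exp(-rT).
S_0 * exp(-qT) = 10.3300 * 0.96464029 = 9.96473423
K * exp(-rT) = 10.7900 * 0.94932887 = 10.24325847
P = C - S*exp(-qT) + K*exp(-rT)
P = 0.6090 - 9.96473423 + 10.24325847 = 0.8875

Answer: Put price = 0.8875


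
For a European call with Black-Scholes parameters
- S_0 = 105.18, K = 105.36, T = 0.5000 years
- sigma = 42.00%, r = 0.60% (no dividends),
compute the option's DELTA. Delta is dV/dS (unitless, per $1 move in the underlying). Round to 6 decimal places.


d1 = 0.1528364528; d2 = -0.1441483953
phi(d1) = 0.3943099421; exp(-qT) = 1.0000000000; exp(-rT) = 0.9970044955
N(d1) = 0.5607363749
Delta = exp(-qT) * N(d1) = 1.0000000000 * 0.5607363749 = 0.560736

Answer: Delta = 0.560736


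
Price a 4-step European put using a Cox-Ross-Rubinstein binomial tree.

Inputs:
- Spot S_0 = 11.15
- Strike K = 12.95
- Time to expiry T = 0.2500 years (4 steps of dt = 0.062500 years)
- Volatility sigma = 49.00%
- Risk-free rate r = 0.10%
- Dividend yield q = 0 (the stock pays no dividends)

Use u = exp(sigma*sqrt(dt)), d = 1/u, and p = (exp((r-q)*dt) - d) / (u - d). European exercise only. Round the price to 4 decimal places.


Answer: Price = V(0,0) = 2.3368

Derivation:
dt = T/N = 0.062500
u = exp(sigma*sqrt(dt)) = 1.130319; d = 1/u = 0.884706
p = (exp((r-q)*dt) - d) / (u - d) = 0.469668
Discount per step: exp(-r*dt) = 0.999938
Stock lattice S(k, i) with i counting down-moves:
  k=0: S(0,0) = 11.1500
  k=1: S(1,0) = 12.6031; S(1,1) = 9.8645
  k=2: S(2,0) = 14.2455; S(2,1) = 11.1500; S(2,2) = 8.7272
  k=3: S(3,0) = 16.1019; S(3,1) = 12.6031; S(3,2) = 9.8645; S(3,3) = 7.7210
  k=4: S(4,0) = 18.2003; S(4,1) = 14.2455; S(4,2) = 11.1500; S(4,3) = 8.7272; S(4,4) = 6.8308
Terminal payoffs V(N, i) = max(K - S_T, 0):
  V(4,0) = 0.000000; V(4,1) = 0.000000; V(4,2) = 1.800000; V(4,3) = 4.222844; V(4,4) = 6.119216
Backward induction: V(k, i) = exp(-r*dt) * [p * V(k+1, i) + (1-p) * V(k+1, i+1)].
  V(3,0) = exp(-r*dt) * [p*0.000000 + (1-p)*0.000000] = 0.000000
  V(3,1) = exp(-r*dt) * [p*0.000000 + (1-p)*1.800000] = 0.954538
  V(3,2) = exp(-r*dt) * [p*1.800000 + (1-p)*4.222844] = 3.084720
  V(3,3) = exp(-r*dt) * [p*4.222844 + (1-p)*6.119216] = 5.228225
  V(2,0) = exp(-r*dt) * [p*0.000000 + (1-p)*0.954538] = 0.506191
  V(2,1) = exp(-r*dt) * [p*0.954538 + (1-p)*3.084720] = 2.084112
  V(2,2) = exp(-r*dt) * [p*3.084720 + (1-p)*5.228225] = 4.221226
  V(1,0) = exp(-r*dt) * [p*0.506191 + (1-p)*2.084112] = 1.342930
  V(1,1) = exp(-r*dt) * [p*2.084112 + (1-p)*4.221226] = 3.217291
  V(0,0) = exp(-r*dt) * [p*1.342930 + (1-p)*3.217291] = 2.336818


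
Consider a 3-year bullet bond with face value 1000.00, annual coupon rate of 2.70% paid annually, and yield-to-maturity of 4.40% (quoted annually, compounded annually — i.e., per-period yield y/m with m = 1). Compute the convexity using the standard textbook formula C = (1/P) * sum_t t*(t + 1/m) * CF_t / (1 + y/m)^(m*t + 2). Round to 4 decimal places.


Coupon per period c = face * coupon_rate / m = 27.000000
Periods per year m = 1; per-period yield y/m = 0.044000
Number of cashflows N = 3
Cashflows (t years, CF_t, discount factor 1/(1+y/m)^(m*t), PV):
  t = 1.0000: CF_t = 27.000000, DF = 0.957854, PV = 25.862069
  t = 2.0000: CF_t = 27.000000, DF = 0.917485, PV = 24.772097
  t = 3.0000: CF_t = 1027.000000, DF = 0.878817, PV = 902.545172
Price P = sum_t PV_t = 953.179338
Convexity numerator sum_t t*(t + 1/m) * CF_t / (1+y/m)^(m*t + 2):
  t = 1.0000: term = 47.456124
  t = 2.0000: term = 136.368172
  t = 3.0000: term = 9936.860577
Convexity = (1/P) * sum = 10120.684873 / 953.179338 = 10.617818

Answer: Convexity = 10.6178


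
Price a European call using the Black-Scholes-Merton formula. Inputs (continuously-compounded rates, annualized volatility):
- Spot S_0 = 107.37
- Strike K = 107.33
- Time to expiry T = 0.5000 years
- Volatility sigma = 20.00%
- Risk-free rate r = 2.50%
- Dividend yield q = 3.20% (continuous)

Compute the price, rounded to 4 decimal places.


Answer: Price = 5.8019

Derivation:
d1 = (ln(S/K) + (r - q + 0.5*sigma^2) * T) / (sigma * sqrt(T)) = 0.04859671
d2 = d1 - sigma * sqrt(T) = -0.09282464
exp(-rT) = 0.98757780; exp(-qT) = 0.98412732
C = S_0 * exp(-qT) * N(d1) - K * exp(-rT) * N(d2)
N(d1) = 0.51937965; N(d2) = 0.46302144
C = 107.3700 * 0.98412732 * 0.51937965 - 107.3300 * 0.98757780 * 0.46302144 = 5.8019


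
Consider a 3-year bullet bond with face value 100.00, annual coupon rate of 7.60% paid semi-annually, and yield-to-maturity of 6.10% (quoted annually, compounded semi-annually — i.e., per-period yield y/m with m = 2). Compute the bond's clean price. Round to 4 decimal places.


Answer: Price = 104.0562

Derivation:
Coupon per period c = face * coupon_rate / m = 3.800000
Periods per year m = 2; per-period yield y/m = 0.030500
Number of cashflows N = 6
Cashflows (t years, CF_t, discount factor 1/(1+y/m)^(m*t), PV):
  t = 0.5000: CF_t = 3.800000, DF = 0.970403, PV = 3.687530
  t = 1.0000: CF_t = 3.800000, DF = 0.941681, PV = 3.578389
  t = 1.5000: CF_t = 3.800000, DF = 0.913810, PV = 3.472479
  t = 2.0000: CF_t = 3.800000, DF = 0.886764, PV = 3.369703
  t = 2.5000: CF_t = 3.800000, DF = 0.860518, PV = 3.269969
  t = 3.0000: CF_t = 103.800000, DF = 0.835049, PV = 86.678099
Price P = sum_t PV_t = 104.056169


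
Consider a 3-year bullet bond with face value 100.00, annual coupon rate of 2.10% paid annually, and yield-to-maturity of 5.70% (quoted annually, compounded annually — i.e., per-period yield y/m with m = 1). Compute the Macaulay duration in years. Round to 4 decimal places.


Answer: Macaulay duration = 2.9352 years

Derivation:
Coupon per period c = face * coupon_rate / m = 2.100000
Periods per year m = 1; per-period yield y/m = 0.057000
Number of cashflows N = 3
Cashflows (t years, CF_t, discount factor 1/(1+y/m)^(m*t), PV):
  t = 1.0000: CF_t = 2.100000, DF = 0.946074, PV = 1.986755
  t = 2.0000: CF_t = 2.100000, DF = 0.895056, PV = 1.879617
  t = 3.0000: CF_t = 102.100000, DF = 0.846789, PV = 86.457123
Price P = sum_t PV_t = 90.323495
Macaulay numerator sum_t t * PV_t:
  t * PV_t at t = 1.0000: 1.986755
  t * PV_t at t = 2.0000: 3.759234
  t * PV_t at t = 3.0000: 259.371369
Macaulay duration D = (sum_t t * PV_t) / P = 265.117358 / 90.323495 = 2.935198


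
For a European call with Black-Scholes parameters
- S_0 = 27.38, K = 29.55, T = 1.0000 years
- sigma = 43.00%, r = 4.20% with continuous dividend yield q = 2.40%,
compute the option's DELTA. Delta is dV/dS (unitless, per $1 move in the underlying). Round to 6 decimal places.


d1 = 0.0794862233; d2 = -0.3505137767
phi(d1) = 0.3976839984; exp(-qT) = 0.9762857098; exp(-rT) = 0.9588697806
N(d1) = 0.5316770554
Delta = exp(-qT) * N(d1) = 0.9762857098 * 0.5316770554 = 0.519069

Answer: Delta = 0.519069


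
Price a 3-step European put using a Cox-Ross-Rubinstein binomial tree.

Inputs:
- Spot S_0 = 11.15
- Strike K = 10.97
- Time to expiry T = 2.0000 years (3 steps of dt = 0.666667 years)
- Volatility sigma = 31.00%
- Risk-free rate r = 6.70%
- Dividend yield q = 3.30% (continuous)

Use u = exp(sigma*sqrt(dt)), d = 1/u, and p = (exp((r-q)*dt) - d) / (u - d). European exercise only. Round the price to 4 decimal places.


dt = T/N = 0.666667
u = exp(sigma*sqrt(dt)) = 1.288030; d = 1/u = 0.776379
p = (exp((r-q)*dt) - d) / (u - d) = 0.481864
Discount per step: exp(-r*dt) = 0.956316
Stock lattice S(k, i) with i counting down-moves:
  k=0: S(0,0) = 11.1500
  k=1: S(1,0) = 14.3615; S(1,1) = 8.6566
  k=2: S(2,0) = 18.4981; S(2,1) = 11.1500; S(2,2) = 6.7208
  k=3: S(3,0) = 23.8261; S(3,1) = 14.3615; S(3,2) = 8.6566; S(3,3) = 5.2179
Terminal payoffs V(N, i) = max(K - S_T, 0):
  V(3,0) = 0.000000; V(3,1) = 0.000000; V(3,2) = 2.313370; V(3,3) = 5.752086
Backward induction: V(k, i) = exp(-r*dt) * [p * V(k+1, i) + (1-p) * V(k+1, i+1)].
  V(2,0) = exp(-r*dt) * [p*0.000000 + (1-p)*0.000000] = 0.000000
  V(2,1) = exp(-r*dt) * [p*0.000000 + (1-p)*2.313370] = 1.146279
  V(2,2) = exp(-r*dt) * [p*2.313370 + (1-p)*5.752086] = 3.916203
  V(1,0) = exp(-r*dt) * [p*0.000000 + (1-p)*1.146279] = 0.567983
  V(1,1) = exp(-r*dt) * [p*1.146279 + (1-p)*3.916203] = 2.468707
  V(0,0) = exp(-r*dt) * [p*0.567983 + (1-p)*2.468707] = 1.484983

Answer: Price = V(0,0) = 1.4850


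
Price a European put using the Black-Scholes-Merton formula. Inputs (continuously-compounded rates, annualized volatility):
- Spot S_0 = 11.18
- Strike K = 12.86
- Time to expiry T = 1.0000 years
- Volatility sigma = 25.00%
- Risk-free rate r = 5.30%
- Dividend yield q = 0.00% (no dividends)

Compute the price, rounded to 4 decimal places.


d1 = (ln(S/K) + (r - q + 0.5*sigma^2) * T) / (sigma * sqrt(T)) = -0.22298100
d2 = d1 - sigma * sqrt(T) = -0.47298100
exp(-rT) = 0.94838001; exp(-qT) = 1.00000000
P = K * exp(-rT) * N(-d2) - S_0 * exp(-qT) * N(-d1)
N(-d1) = 0.58822485; N(-d2) = 0.68188663
P = 12.8600 * 0.94838001 * 0.68188663 - 11.1800 * 1.00000000 * 0.58822485 = 1.7400

Answer: Price = 1.7400


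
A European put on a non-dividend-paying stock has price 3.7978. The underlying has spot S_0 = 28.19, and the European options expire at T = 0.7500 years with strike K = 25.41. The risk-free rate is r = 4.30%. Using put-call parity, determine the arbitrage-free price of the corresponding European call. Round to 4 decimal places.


Answer: Call price = 7.3842

Derivation:
Put-call parity: C - P = S_0 * exp(-qT) - K * exp(-rT).
S_0 * exp(-qT) = 28.1900 * 1.00000000 = 28.19000000
K * exp(-rT) = 25.4100 * 0.96826449 = 24.60360058
C = P + S*exp(-qT) - K*exp(-rT)
C = 3.7978 + 28.19000000 - 24.60360058 = 7.3842


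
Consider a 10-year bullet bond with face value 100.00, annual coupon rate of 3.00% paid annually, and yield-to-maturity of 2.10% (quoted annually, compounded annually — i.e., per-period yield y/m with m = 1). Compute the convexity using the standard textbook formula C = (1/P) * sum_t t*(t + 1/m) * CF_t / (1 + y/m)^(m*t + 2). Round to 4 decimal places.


Coupon per period c = face * coupon_rate / m = 3.000000
Periods per year m = 1; per-period yield y/m = 0.021000
Number of cashflows N = 10
Cashflows (t years, CF_t, discount factor 1/(1+y/m)^(m*t), PV):
  t = 1.0000: CF_t = 3.000000, DF = 0.979432, PV = 2.938296
  t = 2.0000: CF_t = 3.000000, DF = 0.959287, PV = 2.877861
  t = 3.0000: CF_t = 3.000000, DF = 0.939556, PV = 2.818669
  t = 4.0000: CF_t = 3.000000, DF = 0.920231, PV = 2.760694
  t = 5.0000: CF_t = 3.000000, DF = 0.901304, PV = 2.703912
  t = 6.0000: CF_t = 3.000000, DF = 0.882766, PV = 2.648298
  t = 7.0000: CF_t = 3.000000, DF = 0.864609, PV = 2.593827
  t = 8.0000: CF_t = 3.000000, DF = 0.846826, PV = 2.540477
  t = 9.0000: CF_t = 3.000000, DF = 0.829408, PV = 2.488225
  t = 10.0000: CF_t = 103.000000, DF = 0.812349, PV = 83.671933
Price P = sum_t PV_t = 108.042191
Convexity numerator sum_t t*(t + 1/m) * CF_t / (1+y/m)^(m*t + 2):
  t = 1.0000: term = 5.637337
  t = 2.0000: term = 16.564165
  t = 3.0000: term = 32.446943
  t = 4.0000: term = 52.965954
  t = 5.0000: term = 77.814820
  t = 6.0000: term = 106.700046
  t = 7.0000: term = 139.340576
  t = 8.0000: term = 175.467355
  t = 9.0000: term = 214.822913
  t = 10.0000: term = 8829.192889
Convexity = (1/P) * sum = 9650.952998 / 108.042191 = 89.325780

Answer: Convexity = 89.3258


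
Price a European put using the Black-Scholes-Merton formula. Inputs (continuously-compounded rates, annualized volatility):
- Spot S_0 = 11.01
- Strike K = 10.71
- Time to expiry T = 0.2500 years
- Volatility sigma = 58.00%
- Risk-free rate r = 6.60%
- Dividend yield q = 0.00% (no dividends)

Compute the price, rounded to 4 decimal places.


d1 = (ln(S/K) + (r - q + 0.5*sigma^2) * T) / (sigma * sqrt(T)) = 0.29715885
d2 = d1 - sigma * sqrt(T) = 0.00715885
exp(-rT) = 0.98363538; exp(-qT) = 1.00000000
P = K * exp(-rT) * N(-d2) - S_0 * exp(-qT) * N(-d1)
N(-d1) = 0.38317262; N(-d2) = 0.49714406
P = 10.7100 * 0.98363538 * 0.49714406 - 11.0100 * 1.00000000 * 0.38317262 = 1.0186

Answer: Price = 1.0186


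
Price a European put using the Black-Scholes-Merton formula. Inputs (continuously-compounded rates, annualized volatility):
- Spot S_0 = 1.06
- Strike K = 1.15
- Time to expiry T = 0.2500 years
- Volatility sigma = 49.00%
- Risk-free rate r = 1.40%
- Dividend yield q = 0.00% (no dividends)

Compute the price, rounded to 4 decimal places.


Answer: Price = 0.1559

Derivation:
d1 = (ln(S/K) + (r - q + 0.5*sigma^2) * T) / (sigma * sqrt(T)) = -0.19583892
d2 = d1 - sigma * sqrt(T) = -0.44083892
exp(-rT) = 0.99650612; exp(-qT) = 1.00000000
P = K * exp(-rT) * N(-d2) - S_0 * exp(-qT) * N(-d1)
N(-d1) = 0.57763188; N(-d2) = 0.67033519
P = 1.1500 * 0.99650612 * 0.67033519 - 1.0600 * 1.00000000 * 0.57763188 = 0.1559


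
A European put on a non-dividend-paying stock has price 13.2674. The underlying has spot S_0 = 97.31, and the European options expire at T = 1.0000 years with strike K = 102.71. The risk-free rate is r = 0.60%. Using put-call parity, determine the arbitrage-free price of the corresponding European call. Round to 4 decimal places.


Answer: Call price = 8.4818

Derivation:
Put-call parity: C - P = S_0 * exp(-qT) - K * exp(-rT).
S_0 * exp(-qT) = 97.3100 * 1.00000000 = 97.31000000
K * exp(-rT) = 102.7100 * 0.99401796 = 102.09558509
C = P + S*exp(-qT) - K*exp(-rT)
C = 13.2674 + 97.31000000 - 102.09558509 = 8.4818


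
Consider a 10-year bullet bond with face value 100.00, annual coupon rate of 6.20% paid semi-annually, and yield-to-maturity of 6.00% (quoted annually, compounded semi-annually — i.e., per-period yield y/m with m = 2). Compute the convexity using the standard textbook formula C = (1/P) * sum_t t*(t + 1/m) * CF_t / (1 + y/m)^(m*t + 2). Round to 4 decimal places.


Coupon per period c = face * coupon_rate / m = 3.100000
Periods per year m = 2; per-period yield y/m = 0.030000
Number of cashflows N = 20
Cashflows (t years, CF_t, discount factor 1/(1+y/m)^(m*t), PV):
  t = 0.5000: CF_t = 3.100000, DF = 0.970874, PV = 3.009709
  t = 1.0000: CF_t = 3.100000, DF = 0.942596, PV = 2.922047
  t = 1.5000: CF_t = 3.100000, DF = 0.915142, PV = 2.836939
  t = 2.0000: CF_t = 3.100000, DF = 0.888487, PV = 2.754310
  t = 2.5000: CF_t = 3.100000, DF = 0.862609, PV = 2.674087
  t = 3.0000: CF_t = 3.100000, DF = 0.837484, PV = 2.596201
  t = 3.5000: CF_t = 3.100000, DF = 0.813092, PV = 2.520584
  t = 4.0000: CF_t = 3.100000, DF = 0.789409, PV = 2.447169
  t = 4.5000: CF_t = 3.100000, DF = 0.766417, PV = 2.375892
  t = 5.0000: CF_t = 3.100000, DF = 0.744094, PV = 2.306691
  t = 5.5000: CF_t = 3.100000, DF = 0.722421, PV = 2.239506
  t = 6.0000: CF_t = 3.100000, DF = 0.701380, PV = 2.174278
  t = 6.5000: CF_t = 3.100000, DF = 0.680951, PV = 2.110949
  t = 7.0000: CF_t = 3.100000, DF = 0.661118, PV = 2.049465
  t = 7.5000: CF_t = 3.100000, DF = 0.641862, PV = 1.989772
  t = 8.0000: CF_t = 3.100000, DF = 0.623167, PV = 1.931818
  t = 8.5000: CF_t = 3.100000, DF = 0.605016, PV = 1.875551
  t = 9.0000: CF_t = 3.100000, DF = 0.587395, PV = 1.820923
  t = 9.5000: CF_t = 3.100000, DF = 0.570286, PV = 1.767887
  t = 10.0000: CF_t = 103.100000, DF = 0.553676, PV = 57.083970
Price P = sum_t PV_t = 101.487747
Convexity numerator sum_t t*(t + 1/m) * CF_t / (1+y/m)^(m*t + 2):
  t = 0.5000: term = 1.418470
  t = 1.0000: term = 4.131465
  t = 1.5000: term = 8.022262
  t = 2.0000: term = 12.981006
  t = 2.5000: term = 18.904378
  t = 3.0000: term = 25.695271
  t = 3.5000: term = 33.262486
  t = 4.0000: term = 41.520440
  t = 4.5000: term = 50.388884
  t = 5.0000: term = 59.792635
  t = 5.5000: term = 69.661322
  t = 6.0000: term = 79.929143
  t = 6.5000: term = 90.534628
  t = 7.0000: term = 101.420419
  t = 7.5000: term = 112.533059
  t = 8.0000: term = 123.822783
  t = 8.5000: term = 135.243331
  t = 9.0000: term = 146.751759
  t = 9.5000: term = 158.308262
  t = 10.0000: term = 5649.747268
Convexity = (1/P) * sum = 6924.069270 / 101.487747 = 68.225667

Answer: Convexity = 68.2257


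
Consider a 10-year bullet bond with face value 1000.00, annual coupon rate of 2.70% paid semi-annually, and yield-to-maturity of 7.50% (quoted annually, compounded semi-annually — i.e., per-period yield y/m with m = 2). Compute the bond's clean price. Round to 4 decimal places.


Answer: Price = 666.4911

Derivation:
Coupon per period c = face * coupon_rate / m = 13.500000
Periods per year m = 2; per-period yield y/m = 0.037500
Number of cashflows N = 20
Cashflows (t years, CF_t, discount factor 1/(1+y/m)^(m*t), PV):
  t = 0.5000: CF_t = 13.500000, DF = 0.963855, PV = 13.012048
  t = 1.0000: CF_t = 13.500000, DF = 0.929017, PV = 12.541733
  t = 1.5000: CF_t = 13.500000, DF = 0.895438, PV = 12.088418
  t = 2.0000: CF_t = 13.500000, DF = 0.863073, PV = 11.651487
  t = 2.5000: CF_t = 13.500000, DF = 0.831878, PV = 11.230349
  t = 3.0000: CF_t = 13.500000, DF = 0.801810, PV = 10.824432
  t = 3.5000: CF_t = 13.500000, DF = 0.772829, PV = 10.433188
  t = 4.0000: CF_t = 13.500000, DF = 0.744895, PV = 10.056085
  t = 4.5000: CF_t = 13.500000, DF = 0.717971, PV = 9.692612
  t = 5.0000: CF_t = 13.500000, DF = 0.692020, PV = 9.342276
  t = 5.5000: CF_t = 13.500000, DF = 0.667008, PV = 9.004604
  t = 6.0000: CF_t = 13.500000, DF = 0.642899, PV = 8.679136
  t = 6.5000: CF_t = 13.500000, DF = 0.619662, PV = 8.365432
  t = 7.0000: CF_t = 13.500000, DF = 0.597264, PV = 8.063067
  t = 7.5000: CF_t = 13.500000, DF = 0.575676, PV = 7.771631
  t = 8.0000: CF_t = 13.500000, DF = 0.554869, PV = 7.490729
  t = 8.5000: CF_t = 13.500000, DF = 0.534813, PV = 7.219980
  t = 9.0000: CF_t = 13.500000, DF = 0.515483, PV = 6.959017
  t = 9.5000: CF_t = 13.500000, DF = 0.496851, PV = 6.707486
  t = 10.0000: CF_t = 1013.500000, DF = 0.478892, PV = 485.357389
Price P = sum_t PV_t = 666.491099


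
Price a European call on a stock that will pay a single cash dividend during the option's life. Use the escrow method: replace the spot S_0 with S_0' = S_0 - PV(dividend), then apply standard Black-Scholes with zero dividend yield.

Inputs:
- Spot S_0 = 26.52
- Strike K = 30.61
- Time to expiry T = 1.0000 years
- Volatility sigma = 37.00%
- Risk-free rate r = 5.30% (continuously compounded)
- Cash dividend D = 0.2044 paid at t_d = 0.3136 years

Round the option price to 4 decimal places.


PV(D) = D * exp(-r * t_d) = 0.2044 * 0.98351656 = 0.20103079
S_0' = S_0 - PV(D) = 26.5200 - 0.20103079 = 26.31896921
d1 = (ln(S_0'/K) + (r + sigma^2/2)*T) / (sigma*sqrt(T)) = -0.07996435
d2 = d1 - sigma*sqrt(T) = -0.44996435
exp(-rT) = 0.94838001
N(d1) = 0.46813280; N(d2) = 0.32636807
C = S_0' * N(d1) - K * exp(-rT) * N(d2) = 26.31896921 * 0.46813280 - 30.6100 * 0.94838001 * 0.32636807 = 2.8463

Answer: Price = 2.8463


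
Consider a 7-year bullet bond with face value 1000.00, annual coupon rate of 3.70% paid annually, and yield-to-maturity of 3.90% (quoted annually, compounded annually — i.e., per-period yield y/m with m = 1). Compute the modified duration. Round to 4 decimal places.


Coupon per period c = face * coupon_rate / m = 37.000000
Periods per year m = 1; per-period yield y/m = 0.039000
Number of cashflows N = 7
Cashflows (t years, CF_t, discount factor 1/(1+y/m)^(m*t), PV):
  t = 1.0000: CF_t = 37.000000, DF = 0.962464, PV = 35.611165
  t = 2.0000: CF_t = 37.000000, DF = 0.926337, PV = 34.274461
  t = 3.0000: CF_t = 37.000000, DF = 0.891566, PV = 32.987931
  t = 4.0000: CF_t = 37.000000, DF = 0.858100, PV = 31.749693
  t = 5.0000: CF_t = 37.000000, DF = 0.825890, PV = 30.557934
  t = 6.0000: CF_t = 37.000000, DF = 0.794889, PV = 29.410908
  t = 7.0000: CF_t = 1037.000000, DF = 0.765052, PV = 793.359312
Price P = sum_t PV_t = 987.951404
First compute Macaulay numerator sum_t t * PV_t:
  t * PV_t at t = 1.0000: 35.611165
  t * PV_t at t = 2.0000: 68.548921
  t * PV_t at t = 3.0000: 98.963794
  t * PV_t at t = 4.0000: 126.998773
  t * PV_t at t = 5.0000: 152.789669
  t * PV_t at t = 6.0000: 176.465450
  t * PV_t at t = 7.0000: 5553.515183
Macaulay duration D = 6212.892955 / 987.951404 = 6.288663
Modified duration = D / (1 + y/m) = 6.288663 / (1 + 0.039000) = 6.052611

Answer: Modified duration = 6.0526


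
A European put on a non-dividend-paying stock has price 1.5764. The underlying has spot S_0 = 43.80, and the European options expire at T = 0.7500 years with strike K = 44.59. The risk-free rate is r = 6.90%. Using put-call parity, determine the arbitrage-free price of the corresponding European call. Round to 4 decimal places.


Put-call parity: C - P = S_0 * exp(-qT) - K * exp(-rT).
S_0 * exp(-qT) = 43.8000 * 1.00000000 = 43.80000000
K * exp(-rT) = 44.5900 * 0.94956623 = 42.34115814
C = P + S*exp(-qT) - K*exp(-rT)
C = 1.5764 + 43.80000000 - 42.34115814 = 3.0352

Answer: Call price = 3.0352


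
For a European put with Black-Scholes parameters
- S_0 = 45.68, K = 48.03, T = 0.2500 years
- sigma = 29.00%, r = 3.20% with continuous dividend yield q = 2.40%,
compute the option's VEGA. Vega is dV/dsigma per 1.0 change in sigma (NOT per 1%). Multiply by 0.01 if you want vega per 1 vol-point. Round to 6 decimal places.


d1 = -0.2596741402; d2 = -0.4046741402
phi(d1) = 0.3857160266; exp(-qT) = 0.9940179641; exp(-rT) = 0.9920319148
Vega = S * exp(-qT) * phi(d1) * sqrt(T) = 45.6800 * 0.9940179641 * 0.3857160266 * 0.5000000000 = 8.757054

Answer: Vega = 8.757054


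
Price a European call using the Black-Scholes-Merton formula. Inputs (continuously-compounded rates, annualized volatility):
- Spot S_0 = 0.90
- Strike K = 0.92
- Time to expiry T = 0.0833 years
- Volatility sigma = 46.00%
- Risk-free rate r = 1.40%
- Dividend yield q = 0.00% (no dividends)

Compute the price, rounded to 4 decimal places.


d1 = (ln(S/K) + (r - q + 0.5*sigma^2) * T) / (sigma * sqrt(T)) = -0.09038268
d2 = d1 - sigma * sqrt(T) = -0.22314668
exp(-rT) = 0.99883448; exp(-qT) = 1.00000000
C = S_0 * exp(-qT) * N(d1) - K * exp(-rT) * N(d2)
N(d1) = 0.46399156; N(d2) = 0.41171067
C = 0.9000 * 1.00000000 * 0.46399156 - 0.9200 * 0.99883448 * 0.41171067 = 0.0393

Answer: Price = 0.0393


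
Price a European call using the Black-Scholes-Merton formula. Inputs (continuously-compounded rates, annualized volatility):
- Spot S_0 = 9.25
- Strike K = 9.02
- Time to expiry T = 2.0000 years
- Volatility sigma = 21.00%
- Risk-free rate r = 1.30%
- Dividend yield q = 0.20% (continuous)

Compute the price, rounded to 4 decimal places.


d1 = (ln(S/K) + (r - q + 0.5*sigma^2) * T) / (sigma * sqrt(T)) = 0.30735311
d2 = d1 - sigma * sqrt(T) = 0.01036826
exp(-rT) = 0.97433509; exp(-qT) = 0.99600799
C = S_0 * exp(-qT) * N(d1) - K * exp(-rT) * N(d2)
N(d1) = 0.62071269; N(d2) = 0.50413626
C = 9.2500 * 0.99600799 * 0.62071269 - 9.0200 * 0.97433509 * 0.50413626 = 1.2881

Answer: Price = 1.2881


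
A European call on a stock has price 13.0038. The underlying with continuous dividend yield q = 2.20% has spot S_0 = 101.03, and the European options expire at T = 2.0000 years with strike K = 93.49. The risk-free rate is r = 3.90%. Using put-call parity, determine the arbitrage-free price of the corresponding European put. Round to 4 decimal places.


Answer: Put price = 2.7977

Derivation:
Put-call parity: C - P = S_0 * exp(-qT) - K * exp(-rT).
S_0 * exp(-qT) = 101.0300 * 0.95695396 = 96.68105832
K * exp(-rT) = 93.4900 * 0.92496443 = 86.47492424
P = C - S*exp(-qT) + K*exp(-rT)
P = 13.0038 - 96.68105832 + 86.47492424 = 2.7977


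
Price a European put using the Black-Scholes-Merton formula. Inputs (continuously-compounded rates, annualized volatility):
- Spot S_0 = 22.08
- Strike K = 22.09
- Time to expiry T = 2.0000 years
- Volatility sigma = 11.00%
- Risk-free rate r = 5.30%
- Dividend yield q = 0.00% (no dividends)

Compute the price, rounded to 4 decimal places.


Answer: Price = 0.4819

Derivation:
d1 = (ln(S/K) + (r - q + 0.5*sigma^2) * T) / (sigma * sqrt(T)) = 0.75626487
d2 = d1 - sigma * sqrt(T) = 0.60070138
exp(-rT) = 0.89942465; exp(-qT) = 1.00000000
P = K * exp(-rT) * N(-d2) - S_0 * exp(-qT) * N(-d1)
N(-d1) = 0.22474520; N(-d2) = 0.27401945
P = 22.0900 * 0.89942465 * 0.27401945 - 22.0800 * 1.00000000 * 0.22474520 = 0.4819


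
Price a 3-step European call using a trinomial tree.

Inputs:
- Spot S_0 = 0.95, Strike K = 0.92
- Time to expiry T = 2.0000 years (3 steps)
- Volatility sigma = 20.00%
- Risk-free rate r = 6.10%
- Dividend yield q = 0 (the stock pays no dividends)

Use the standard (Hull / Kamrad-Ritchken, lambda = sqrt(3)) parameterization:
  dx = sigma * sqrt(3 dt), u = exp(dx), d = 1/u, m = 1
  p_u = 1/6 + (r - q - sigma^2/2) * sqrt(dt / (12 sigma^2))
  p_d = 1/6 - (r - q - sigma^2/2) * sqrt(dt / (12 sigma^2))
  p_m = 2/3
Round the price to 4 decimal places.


Answer: Price = V(0,0) = 0.1749

Derivation:
dt = T/N = 0.666667; dx = sigma*sqrt(3*dt) = 0.282843
u = exp(dx) = 1.326896; d = 1/u = 0.753638
p_u = 0.214986, p_m = 0.666667, p_d = 0.118348
Discount per step: exp(-r*dt) = 0.960149
Stock lattice S(k, j) with j the centered position index:
  k=0: S(0,+0) = 0.9500
  k=1: S(1,-1) = 0.7160; S(1,+0) = 0.9500; S(1,+1) = 1.2606
  k=2: S(2,-2) = 0.5396; S(2,-1) = 0.7160; S(2,+0) = 0.9500; S(2,+1) = 1.2606; S(2,+2) = 1.6726
  k=3: S(3,-3) = 0.4066; S(3,-2) = 0.5396; S(3,-1) = 0.7160; S(3,+0) = 0.9500; S(3,+1) = 1.2606; S(3,+2) = 1.6726; S(3,+3) = 2.2194
Terminal payoffs V(N, j) = max(S_T - K, 0):
  V(3,-3) = 0.000000; V(3,-2) = 0.000000; V(3,-1) = 0.000000; V(3,+0) = 0.030000; V(3,+1) = 0.340552; V(3,+2) = 0.752621; V(3,+3) = 1.299395
Backward induction: V(k, j) = exp(-r*dt) * [p_u * V(k+1, j+1) + p_m * V(k+1, j) + p_d * V(k+1, j-1)]
  V(2,-2) = exp(-r*dt) * [p_u*0.000000 + p_m*0.000000 + p_d*0.000000] = 0.000000
  V(2,-1) = exp(-r*dt) * [p_u*0.030000 + p_m*0.000000 + p_d*0.000000] = 0.006193
  V(2,+0) = exp(-r*dt) * [p_u*0.340552 + p_m*0.030000 + p_d*0.000000] = 0.089499
  V(2,+1) = exp(-r*dt) * [p_u*0.752621 + p_m*0.340552 + p_d*0.030000] = 0.376751
  V(2,+2) = exp(-r*dt) * [p_u*1.299395 + p_m*0.752621 + p_d*0.340552] = 0.788669
  V(1,-1) = exp(-r*dt) * [p_u*0.089499 + p_m*0.006193 + p_d*0.000000] = 0.022438
  V(1,+0) = exp(-r*dt) * [p_u*0.376751 + p_m*0.089499 + p_d*0.006193] = 0.135760
  V(1,+1) = exp(-r*dt) * [p_u*0.788669 + p_m*0.376751 + p_d*0.089499] = 0.414123
  V(0,+0) = exp(-r*dt) * [p_u*0.414123 + p_m*0.135760 + p_d*0.022438] = 0.174932


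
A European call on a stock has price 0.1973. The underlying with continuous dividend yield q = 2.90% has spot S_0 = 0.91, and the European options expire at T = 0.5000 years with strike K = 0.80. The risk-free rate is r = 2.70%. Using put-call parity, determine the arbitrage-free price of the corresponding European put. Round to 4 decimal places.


Answer: Put price = 0.0897

Derivation:
Put-call parity: C - P = S_0 * exp(-qT) - K * exp(-rT).
S_0 * exp(-qT) = 0.9100 * 0.98560462 = 0.89690020
K * exp(-rT) = 0.8000 * 0.98659072 = 0.78927257
P = C - S*exp(-qT) + K*exp(-rT)
P = 0.1973 - 0.89690020 + 0.78927257 = 0.0897


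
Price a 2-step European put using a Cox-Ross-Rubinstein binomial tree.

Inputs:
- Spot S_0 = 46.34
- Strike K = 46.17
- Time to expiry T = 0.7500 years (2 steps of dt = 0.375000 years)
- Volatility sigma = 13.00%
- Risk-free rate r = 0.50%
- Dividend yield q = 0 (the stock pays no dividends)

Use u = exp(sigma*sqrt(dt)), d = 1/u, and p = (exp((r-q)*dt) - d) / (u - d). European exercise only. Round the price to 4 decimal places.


dt = T/N = 0.375000
u = exp(sigma*sqrt(dt)) = 1.082863; d = 1/u = 0.923478
p = (exp((r-q)*dt) - d) / (u - d) = 0.491883
Discount per step: exp(-r*dt) = 0.998127
Stock lattice S(k, i) with i counting down-moves:
  k=0: S(0,0) = 46.3400
  k=1: S(1,0) = 50.1799; S(1,1) = 42.7940
  k=2: S(2,0) = 54.3379; S(2,1) = 46.3400; S(2,2) = 39.5193
Terminal payoffs V(N, i) = max(K - S_T, 0):
  V(2,0) = 0.000000; V(2,1) = 0.000000; V(2,2) = 6.650719
Backward induction: V(k, i) = exp(-r*dt) * [p * V(k+1, i) + (1-p) * V(k+1, i+1)].
  V(1,0) = exp(-r*dt) * [p*0.000000 + (1-p)*0.000000] = 0.000000
  V(1,1) = exp(-r*dt) * [p*0.000000 + (1-p)*6.650719] = 3.373010
  V(0,0) = exp(-r*dt) * [p*0.000000 + (1-p)*3.373010] = 1.710672

Answer: Price = V(0,0) = 1.7107


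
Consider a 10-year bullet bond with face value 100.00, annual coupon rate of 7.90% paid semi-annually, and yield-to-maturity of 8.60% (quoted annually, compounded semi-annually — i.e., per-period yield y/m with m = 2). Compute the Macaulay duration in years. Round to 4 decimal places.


Answer: Macaulay duration = 7.0166 years

Derivation:
Coupon per period c = face * coupon_rate / m = 3.950000
Periods per year m = 2; per-period yield y/m = 0.043000
Number of cashflows N = 20
Cashflows (t years, CF_t, discount factor 1/(1+y/m)^(m*t), PV):
  t = 0.5000: CF_t = 3.950000, DF = 0.958773, PV = 3.787152
  t = 1.0000: CF_t = 3.950000, DF = 0.919245, PV = 3.631019
  t = 1.5000: CF_t = 3.950000, DF = 0.881347, PV = 3.481322
  t = 2.0000: CF_t = 3.950000, DF = 0.845012, PV = 3.337797
  t = 2.5000: CF_t = 3.950000, DF = 0.810174, PV = 3.200188
  t = 3.0000: CF_t = 3.950000, DF = 0.776773, PV = 3.068254
  t = 3.5000: CF_t = 3.950000, DF = 0.744749, PV = 2.941758
  t = 4.0000: CF_t = 3.950000, DF = 0.714045, PV = 2.820477
  t = 4.5000: CF_t = 3.950000, DF = 0.684607, PV = 2.704197
  t = 5.0000: CF_t = 3.950000, DF = 0.656382, PV = 2.592710
  t = 5.5000: CF_t = 3.950000, DF = 0.629322, PV = 2.485820
  t = 6.0000: CF_t = 3.950000, DF = 0.603376, PV = 2.383337
  t = 6.5000: CF_t = 3.950000, DF = 0.578501, PV = 2.285078
  t = 7.0000: CF_t = 3.950000, DF = 0.554651, PV = 2.190871
  t = 7.5000: CF_t = 3.950000, DF = 0.531784, PV = 2.100547
  t = 8.0000: CF_t = 3.950000, DF = 0.509860, PV = 2.013948
  t = 8.5000: CF_t = 3.950000, DF = 0.488840, PV = 1.930918
  t = 9.0000: CF_t = 3.950000, DF = 0.468687, PV = 1.851312
  t = 9.5000: CF_t = 3.950000, DF = 0.449364, PV = 1.774987
  t = 10.0000: CF_t = 103.950000, DF = 0.430838, PV = 44.785593
Price P = sum_t PV_t = 95.367285
Macaulay numerator sum_t t * PV_t:
  t * PV_t at t = 0.5000: 1.893576
  t * PV_t at t = 1.0000: 3.631019
  t * PV_t at t = 1.5000: 5.221983
  t * PV_t at t = 2.0000: 6.675593
  t * PV_t at t = 2.5000: 8.000471
  t * PV_t at t = 3.0000: 9.204761
  t * PV_t at t = 3.5000: 10.296153
  t * PV_t at t = 4.0000: 11.281910
  t * PV_t at t = 4.5000: 12.168886
  t * PV_t at t = 5.0000: 12.963552
  t * PV_t at t = 5.5000: 13.672011
  t * PV_t at t = 6.0000: 14.300020
  t * PV_t at t = 6.5000: 14.853009
  t * PV_t at t = 7.0000: 15.336096
  t * PV_t at t = 7.5000: 15.754105
  t * PV_t at t = 8.0000: 16.111581
  t * PV_t at t = 8.5000: 16.412804
  t * PV_t at t = 9.0000: 16.661805
  t * PV_t at t = 9.5000: 16.862379
  t * PV_t at t = 10.0000: 447.855926
Macaulay duration D = (sum_t t * PV_t) / P = 669.157638 / 95.367285 = 7.016637


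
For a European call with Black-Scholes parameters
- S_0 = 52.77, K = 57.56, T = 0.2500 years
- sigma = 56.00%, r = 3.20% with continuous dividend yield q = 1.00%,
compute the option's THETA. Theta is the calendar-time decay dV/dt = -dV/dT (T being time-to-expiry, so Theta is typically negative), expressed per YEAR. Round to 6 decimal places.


d1 = -0.1506608379; d2 = -0.4306608379
phi(d1) = 0.3944401437; exp(-qT) = 0.9975031224; exp(-rT) = 0.9920319148
Theta = -S*exp(-qT)*phi(d1)*sigma/(2*sqrt(T)) - r*K*exp(-rT)*N(d2) + q*S*exp(-qT)*N(d1)
N(d1) = 0.4401216337; N(d2) = 0.3333574990; sqrt(T) = 0.5000000000
Term 1 = -52.7700 * 0.9975031224 * 0.3944401437 * 0.5600 / (2 * 0.5000000000) = -11.6270755208
Term 2 = -0.0320 * 57.5600 * 0.9920319148 * 0.3333574990 = -0.6091252981
Term 3 = 0.0100 * 52.7700 * 0.9975031224 * 0.4401216337 = 0.2316722808
Theta = -11.6270755208 + (-0.6091252981) + (0.2316722808) = -12.004529

Answer: Theta = -12.004529


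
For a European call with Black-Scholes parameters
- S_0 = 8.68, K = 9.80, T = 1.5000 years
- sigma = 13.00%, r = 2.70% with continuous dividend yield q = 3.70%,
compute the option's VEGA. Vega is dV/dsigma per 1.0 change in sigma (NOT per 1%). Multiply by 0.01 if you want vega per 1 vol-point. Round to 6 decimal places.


d1 = -0.7768390719; d2 = -0.9360559052
phi(d1) = 0.2950300672; exp(-qT) = 0.9460120237; exp(-rT) = 0.9603091645
Vega = S * exp(-qT) * phi(d1) * sqrt(T) = 8.6800 * 0.9460120237 * 0.2950300672 * 1.2247448714 = 2.967073

Answer: Vega = 2.967073


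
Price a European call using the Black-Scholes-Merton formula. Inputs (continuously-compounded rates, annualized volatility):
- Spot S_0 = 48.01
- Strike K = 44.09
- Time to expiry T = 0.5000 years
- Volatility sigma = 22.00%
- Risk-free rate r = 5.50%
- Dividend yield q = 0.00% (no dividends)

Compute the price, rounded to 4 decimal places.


Answer: Price = 6.0821

Derivation:
d1 = (ln(S/K) + (r - q + 0.5*sigma^2) * T) / (sigma * sqrt(T)) = 0.80209258
d2 = d1 - sigma * sqrt(T) = 0.64652909
exp(-rT) = 0.97287468; exp(-qT) = 1.00000000
C = S_0 * exp(-qT) * N(d1) - K * exp(-rT) * N(d2)
N(d1) = 0.78875030; N(d2) = 0.74103162
C = 48.0100 * 1.00000000 * 0.78875030 - 44.0900 * 0.97287468 * 0.74103162 = 6.0821


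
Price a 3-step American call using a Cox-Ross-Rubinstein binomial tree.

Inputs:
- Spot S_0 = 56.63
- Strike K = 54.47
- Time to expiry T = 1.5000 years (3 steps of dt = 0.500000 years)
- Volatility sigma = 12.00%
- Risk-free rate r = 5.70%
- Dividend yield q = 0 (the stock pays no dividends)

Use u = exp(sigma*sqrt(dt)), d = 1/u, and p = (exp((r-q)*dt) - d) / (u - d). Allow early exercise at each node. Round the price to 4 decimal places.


Answer: Price = V(0,0) = 7.5823

Derivation:
dt = T/N = 0.500000
u = exp(sigma*sqrt(dt)) = 1.088557; d = 1/u = 0.918647
p = (exp((r-q)*dt) - d) / (u - d) = 0.648949
Discount per step: exp(-r*dt) = 0.971902
Stock lattice S(k, i) with i counting down-moves:
  k=0: S(0,0) = 56.6300
  k=1: S(1,0) = 61.6450; S(1,1) = 52.0230
  k=2: S(2,0) = 67.1041; S(2,1) = 56.6300; S(2,2) = 47.7908
  k=3: S(3,0) = 73.0466; S(3,1) = 61.6450; S(3,2) = 52.0230; S(3,3) = 43.9029
Terminal payoffs V(N, i) = max(S_T - K, 0):
  V(3,0) = 18.576580; V(3,1) = 7.174974; V(3,2) = 0.000000; V(3,3) = 0.000000
Backward induction: V(k, i) = exp(-r*dt) * [p * V(k+1, i) + (1-p) * V(k+1, i+1)]; then take max(V_cont, immediate exercise) for American.
  V(2,0) = exp(-r*dt) * [p*18.576580 + (1-p)*7.174974] = 14.164539; exercise = 12.634057; V(2,0) = max -> 14.164539
  V(2,1) = exp(-r*dt) * [p*7.174974 + (1-p)*0.000000] = 4.525365; exercise = 2.160000; V(2,1) = max -> 4.525365
  V(2,2) = exp(-r*dt) * [p*0.000000 + (1-p)*0.000000] = 0.000000; exercise = 0.000000; V(2,2) = max -> 0.000000
  V(1,0) = exp(-r*dt) * [p*14.164539 + (1-p)*4.525365] = 10.477786; exercise = 7.174974; V(1,0) = max -> 10.477786
  V(1,1) = exp(-r*dt) * [p*4.525365 + (1-p)*0.000000] = 2.854216; exercise = 0.000000; V(1,1) = max -> 2.854216
  V(0,0) = exp(-r*dt) * [p*10.477786 + (1-p)*2.854216] = 7.582320; exercise = 2.160000; V(0,0) = max -> 7.582320


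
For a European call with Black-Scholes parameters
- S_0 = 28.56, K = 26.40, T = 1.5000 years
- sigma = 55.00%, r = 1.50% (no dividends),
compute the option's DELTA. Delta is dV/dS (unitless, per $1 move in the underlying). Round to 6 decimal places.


Answer: Delta = 0.686855

Derivation:
d1 = 0.4869557808; d2 = -0.1866538985
phi(d1) = 0.3543388928; exp(-qT) = 1.0000000000; exp(-rT) = 0.9777512372
N(d1) = 0.6868551661
Delta = exp(-qT) * N(d1) = 1.0000000000 * 0.6868551661 = 0.686855


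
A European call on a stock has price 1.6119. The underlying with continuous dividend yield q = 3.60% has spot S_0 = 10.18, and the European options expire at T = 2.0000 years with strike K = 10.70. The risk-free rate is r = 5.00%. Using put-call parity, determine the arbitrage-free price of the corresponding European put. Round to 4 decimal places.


Answer: Put price = 1.8209

Derivation:
Put-call parity: C - P = S_0 * exp(-qT) - K * exp(-rT).
S_0 * exp(-qT) = 10.1800 * 0.93053090 = 9.47280452
K * exp(-rT) = 10.7000 * 0.90483742 = 9.68176037
P = C - S*exp(-qT) + K*exp(-rT)
P = 1.6119 - 9.47280452 + 9.68176037 = 1.8209
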